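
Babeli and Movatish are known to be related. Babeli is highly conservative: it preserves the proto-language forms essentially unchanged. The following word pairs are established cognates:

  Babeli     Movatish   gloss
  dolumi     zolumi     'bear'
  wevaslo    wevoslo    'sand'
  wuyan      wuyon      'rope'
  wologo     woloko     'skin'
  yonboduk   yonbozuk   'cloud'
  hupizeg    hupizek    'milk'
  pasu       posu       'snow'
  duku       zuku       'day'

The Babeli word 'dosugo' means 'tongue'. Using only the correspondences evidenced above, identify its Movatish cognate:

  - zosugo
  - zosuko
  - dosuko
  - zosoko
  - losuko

dolumi ~ zolumi — Babeli d corresponds to Movatish z word-initially before a back vowel.
wologo ~ woloko — Babeli g corresponds to Movatish k between vowels (before a back vowel).
Applying these to Babeli 'dosugo':
  dosugo → zosugo   (d→z word-initially before a back vowel)
  zosugo → zosuko   (g→k between vowels (before a back vowel))
So the Movatish cognate is 'zosuko'.

zosuko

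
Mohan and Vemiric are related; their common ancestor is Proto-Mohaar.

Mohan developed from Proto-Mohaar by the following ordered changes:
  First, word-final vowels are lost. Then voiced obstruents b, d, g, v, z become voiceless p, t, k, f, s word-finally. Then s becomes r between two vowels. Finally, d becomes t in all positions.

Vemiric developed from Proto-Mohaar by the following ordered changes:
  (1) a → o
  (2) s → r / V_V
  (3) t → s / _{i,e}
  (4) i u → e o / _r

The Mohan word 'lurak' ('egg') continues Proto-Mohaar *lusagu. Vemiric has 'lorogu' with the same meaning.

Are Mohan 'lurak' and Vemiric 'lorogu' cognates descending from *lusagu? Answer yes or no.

yes

Derive the expected Vemiric reflex of *lusagu:
Vemiric: start from *lusagu.
  rule 1 (vowel merger): lusagu → lusogu
  rule 2 (rhotacism): lusogu → lurogu
  rule 3: no change — lurogu
  rule 4 (pre-rhotic lowering): lurogu → lorogu
  ⇒ Vemiric lorogu
Vemiric 'lorogu' matches the regular reflex exactly, so the pair is cognate.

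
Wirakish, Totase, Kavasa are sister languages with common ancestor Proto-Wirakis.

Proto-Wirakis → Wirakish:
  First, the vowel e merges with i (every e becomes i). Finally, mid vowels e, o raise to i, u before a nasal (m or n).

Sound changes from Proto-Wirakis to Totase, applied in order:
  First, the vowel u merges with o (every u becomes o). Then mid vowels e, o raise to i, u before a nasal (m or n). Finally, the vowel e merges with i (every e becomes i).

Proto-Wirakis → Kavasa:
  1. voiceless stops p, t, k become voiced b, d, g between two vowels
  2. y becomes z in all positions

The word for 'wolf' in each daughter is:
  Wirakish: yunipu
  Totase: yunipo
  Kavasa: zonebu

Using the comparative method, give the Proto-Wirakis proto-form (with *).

*yonepu

Position 2: Wirakish has u, Totase has u, Kavasa has o. Kavasa preserves o here (none of its changes turn any other segment into o), so the proto-segment is *o.
Position 4: Wirakish has i, Totase has i, Kavasa has e. Kavasa preserves e here (none of its changes turn any other segment into e), so the proto-segment is *e.
Continuing position by position gives *yonepu; check it forward:
Wirakish: *yonepu
  yonepu → yonipu   [vowel merger]
  yonipu → yunipu   [pre-nasal raising]
  giving Wirakish yunipu.
Totase: *yonepu
  yonepu → yonepo   [vowel merger]
  yonepo → yunepo   [pre-nasal raising]
  yunepo → yunipo   [vowel merger]
  giving Totase yunipo.
Kavasa: *yonepu > yonebu > zonebu  (by intervocalic voicing, unconditioned shift)
*yonepu is the unique common source.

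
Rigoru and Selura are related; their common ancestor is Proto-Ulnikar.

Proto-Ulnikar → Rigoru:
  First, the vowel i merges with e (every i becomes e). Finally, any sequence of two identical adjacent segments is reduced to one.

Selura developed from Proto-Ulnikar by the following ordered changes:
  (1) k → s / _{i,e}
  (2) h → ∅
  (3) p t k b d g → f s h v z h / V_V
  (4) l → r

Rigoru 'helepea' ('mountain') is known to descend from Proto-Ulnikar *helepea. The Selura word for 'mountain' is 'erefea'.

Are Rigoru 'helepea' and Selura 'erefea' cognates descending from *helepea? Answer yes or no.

Derive the expected Selura reflex of *helepea:
Selura: *helepea > elepea > elefea > erefea  (by h-loss, intervocalic lenition, unconditioned shift)
Selura 'erefea' matches the regular reflex exactly, so the pair is cognate.

yes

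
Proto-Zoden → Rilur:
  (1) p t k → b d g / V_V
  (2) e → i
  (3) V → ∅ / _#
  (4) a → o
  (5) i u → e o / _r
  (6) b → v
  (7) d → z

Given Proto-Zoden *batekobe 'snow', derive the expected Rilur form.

Rilur: start from *batekobe.
  rule 1 (intervocalic voicing): batekobe → badegobe
  rule 2 (vowel merger): badegobe → badigobi
  rule 3 (apocope): badigobi → badigob
  rule 4 (vowel merger): badigob → bodigob
  rule 5: no change — bodigob
  rule 6 (unconditioned shift): bodigob → vodigov
  rule 7 (unconditioned shift): vodigov → vozigov
  ⇒ Rilur vozigov

vozigov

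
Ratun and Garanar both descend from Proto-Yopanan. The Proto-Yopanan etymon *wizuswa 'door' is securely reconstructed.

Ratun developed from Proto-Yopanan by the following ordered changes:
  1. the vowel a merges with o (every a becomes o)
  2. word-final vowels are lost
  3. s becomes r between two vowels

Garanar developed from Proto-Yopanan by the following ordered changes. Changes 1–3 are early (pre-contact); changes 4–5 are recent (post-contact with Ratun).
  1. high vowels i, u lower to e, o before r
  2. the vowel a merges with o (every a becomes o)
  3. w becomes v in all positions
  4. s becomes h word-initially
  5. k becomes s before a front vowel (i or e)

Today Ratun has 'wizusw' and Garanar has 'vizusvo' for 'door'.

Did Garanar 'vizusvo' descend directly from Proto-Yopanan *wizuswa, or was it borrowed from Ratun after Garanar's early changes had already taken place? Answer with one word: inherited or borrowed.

inherited

If inherited, *wizuswa would pass through all of Garanar's changes:
Garanar: *wizuswa > wizuswo > vizusvo  (by vowel merger, unconditioned shift)
If borrowed from Ratun 'wizusw' after the early changes, it would undergo only the recent ones:
  rule 4 (debuccalisation): no change (wizusw)
  rule 5 (palatalisation): no change (wizusw)
  ⇒ as a loan: wizusw
Garanar 'vizusvo' matches the inherited outcome exactly, so it is an inherited cognate, not a loan.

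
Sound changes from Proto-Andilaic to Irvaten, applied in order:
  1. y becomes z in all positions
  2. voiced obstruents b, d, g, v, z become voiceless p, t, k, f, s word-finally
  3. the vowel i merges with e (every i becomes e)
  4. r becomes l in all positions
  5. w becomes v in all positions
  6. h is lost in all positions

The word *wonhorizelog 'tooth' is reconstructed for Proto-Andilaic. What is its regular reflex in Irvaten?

Irvaten: *wonhorizelog > wonhorizelok > wonhorezelok > wonholezelok > vonholezelok > vonolezelok  (by final devoicing, vowel merger, unconditioned shift, unconditioned shift, h-loss)

vonolezelok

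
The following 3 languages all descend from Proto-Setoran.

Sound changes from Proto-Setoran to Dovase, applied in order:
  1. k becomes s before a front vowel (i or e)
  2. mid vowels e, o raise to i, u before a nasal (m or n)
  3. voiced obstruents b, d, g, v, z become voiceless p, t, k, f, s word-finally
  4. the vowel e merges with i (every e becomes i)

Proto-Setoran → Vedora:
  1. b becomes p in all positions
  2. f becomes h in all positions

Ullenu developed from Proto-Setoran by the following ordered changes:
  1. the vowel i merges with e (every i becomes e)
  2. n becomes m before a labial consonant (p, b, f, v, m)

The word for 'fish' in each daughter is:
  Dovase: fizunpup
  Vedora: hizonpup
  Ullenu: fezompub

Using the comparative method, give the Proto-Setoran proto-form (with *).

Position 4: Dovase has u, Vedora has o, Ullenu has o. Vedora preserves o here (none of its changes turn any other segment into o), so the proto-segment is *o.
Position 1: Dovase has f, Vedora has h, Ullenu has f. Ullenu preserves f here (none of its changes turn any other segment into f), so the proto-segment is *f.
Position 8: Dovase has p, Vedora has p, Ullenu has b. Ullenu preserves b here (none of its changes turn any other segment into b), so the proto-segment is *b.
Verify the candidate proto-form against each daughter:
Dovase: *fizonpub
  fizonpub (rule 1 does not apply)
  fizonpub → fizunpub   [pre-nasal raising]
  fizunpub → fizunpup   [final devoicing]
  fizunpup (rule 4 does not apply)
  giving Dovase fizunpup.
Vedora: start from *fizonpub.
  rule 1 (unconditioned shift): fizonpub → fizonpup
  rule 2 (unconditioned shift): fizonpup → hizonpup
  ⇒ Vedora hizonpup
Ullenu: *fizonpub
  fizonpub → fezonpub   [vowel merger]
  fezonpub → fezompub   [nasal place assimilation]
  giving Ullenu fezompub.
Only *fizonpub yields all of Dovase fizunpup, Vedora hizonpup, Ullenu fezompub.

*fizonpub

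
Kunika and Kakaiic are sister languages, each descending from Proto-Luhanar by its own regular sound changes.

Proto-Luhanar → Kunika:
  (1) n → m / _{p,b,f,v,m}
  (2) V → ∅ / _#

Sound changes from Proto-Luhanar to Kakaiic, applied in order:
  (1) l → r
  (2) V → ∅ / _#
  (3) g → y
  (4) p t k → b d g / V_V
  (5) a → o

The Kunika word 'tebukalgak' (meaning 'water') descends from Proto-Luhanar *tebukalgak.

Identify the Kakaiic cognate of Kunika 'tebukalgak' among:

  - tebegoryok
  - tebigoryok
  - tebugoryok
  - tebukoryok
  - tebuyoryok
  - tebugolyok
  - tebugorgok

tebugoryok

Kakaiic: *tebukalgak > tebukargak > tebukaryak > tebugaryak > tebugoryok  (by unconditioned shift, unconditioned shift, intervocalic voicing, vowel merger)
Among the options, 'tebugoryok' alone shows every Kakaiic change applied in order.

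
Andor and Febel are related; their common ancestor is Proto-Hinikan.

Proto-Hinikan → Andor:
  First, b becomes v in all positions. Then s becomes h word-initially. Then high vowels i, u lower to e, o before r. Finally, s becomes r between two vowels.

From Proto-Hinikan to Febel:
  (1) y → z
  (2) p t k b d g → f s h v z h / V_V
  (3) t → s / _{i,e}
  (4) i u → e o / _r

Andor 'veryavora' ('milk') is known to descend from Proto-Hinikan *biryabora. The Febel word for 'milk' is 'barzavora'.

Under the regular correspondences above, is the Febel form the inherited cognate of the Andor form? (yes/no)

Derive the expected Febel reflex of *biryabora:
Febel: *biryabora > birzabora > birzavora > berzavora  (by unconditioned shift, intervocalic lenition, pre-rhotic lowering)
The regular Febel reflex would be 'berzavora', but the attested form is 'barzavora'. The correspondence is irregular, so they are not cognates (the Febel form has a different source).

no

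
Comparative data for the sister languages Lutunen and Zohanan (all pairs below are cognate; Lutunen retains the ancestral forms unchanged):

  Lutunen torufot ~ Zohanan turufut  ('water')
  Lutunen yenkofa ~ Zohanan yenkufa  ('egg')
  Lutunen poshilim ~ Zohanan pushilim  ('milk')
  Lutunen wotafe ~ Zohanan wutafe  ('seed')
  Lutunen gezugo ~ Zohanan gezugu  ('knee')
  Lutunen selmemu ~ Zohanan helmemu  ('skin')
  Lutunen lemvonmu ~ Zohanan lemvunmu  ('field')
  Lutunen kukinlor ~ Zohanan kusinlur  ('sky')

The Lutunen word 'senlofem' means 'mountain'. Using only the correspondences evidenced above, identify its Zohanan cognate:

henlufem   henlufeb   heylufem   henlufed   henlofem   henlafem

selmemu ~ helmemu — Lutunen s corresponds to Zohanan h word-initially before a front vowel.
yenkofa ~ yenkufa — Lutunen o corresponds to Zohanan u after a consonant, before a labial obstruent.
Applying these to Lutunen 'senlofem':
  senlofem → henlofem   (s→h word-initially before a front vowel)
  henlofem → henlufem   (o→u after a consonant, before a labial obstruent)
So the Zohanan cognate is 'henlufem'.

henlufem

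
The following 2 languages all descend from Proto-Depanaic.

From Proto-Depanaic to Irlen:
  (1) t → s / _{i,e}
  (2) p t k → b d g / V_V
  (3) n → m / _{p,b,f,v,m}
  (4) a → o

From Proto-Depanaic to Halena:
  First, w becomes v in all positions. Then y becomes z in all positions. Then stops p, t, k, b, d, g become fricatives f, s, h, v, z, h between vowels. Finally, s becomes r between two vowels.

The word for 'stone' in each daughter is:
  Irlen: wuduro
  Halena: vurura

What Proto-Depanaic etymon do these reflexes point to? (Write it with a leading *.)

Position 1: Irlen has w, Halena has v. Irlen preserves w here (none of its changes turn any other segment into w), so the proto-segment is *w.
Position 3: Irlen has d, Halena has r. Taking the neighbouring segments as reconstructed: Irlen d could go back to *t or *d; Halena r could go back to *t or *s or *r — the one source consistent with every daughter is *t.
Position 6: Irlen has o, Halena has a. Halena preserves a here (none of its changes turn any other segment into a), so the proto-segment is *a.
This points to *wutura. Verify forward in each daughter:
Irlen: *wutura
  wutura (rule 1 does not apply)
  wutura → wudura   [intervocalic voicing]
  wudura (rule 3 does not apply)
  wudura → wuduro   [vowel merger]
  giving Irlen wuduro.
Halena: *wutura
  wutura → vutura   [unconditioned shift]
  vutura (rule 2 does not apply)
  vutura → vusura   [intervocalic lenition]
  vusura → vurura   [rhotacism]
  giving Halena vurura.
Only *wutura yields all of Irlen wuduro, Halena vurura.

*wutura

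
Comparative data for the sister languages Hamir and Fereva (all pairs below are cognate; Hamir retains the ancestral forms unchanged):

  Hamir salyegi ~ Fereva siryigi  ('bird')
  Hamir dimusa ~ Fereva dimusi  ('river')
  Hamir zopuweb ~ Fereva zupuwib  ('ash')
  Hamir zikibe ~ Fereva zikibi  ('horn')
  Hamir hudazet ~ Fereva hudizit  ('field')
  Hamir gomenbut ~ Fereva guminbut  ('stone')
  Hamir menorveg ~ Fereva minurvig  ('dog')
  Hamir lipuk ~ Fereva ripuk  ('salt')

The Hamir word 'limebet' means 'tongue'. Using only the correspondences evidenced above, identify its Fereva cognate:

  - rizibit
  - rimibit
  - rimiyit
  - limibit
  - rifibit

rimibit

lipuk ~ ripuk — Hamir l corresponds to Fereva r word-initially before a front vowel.
zopuweb ~ zupuwib — Hamir e corresponds to Fereva i after a consonant, before a labial obstruent.
salyegi ~ siryigi, hudazet ~ hudizit — Hamir e corresponds to Fereva i after a consonant, before a consonant other than r, m, n, p, b, f, v.
Applying these to Hamir 'limebet':
  limebet → rimebet   (l→r word-initially before a front vowel)
  rimebet → rimibet   (e→i after a consonant, before a labial obstruent)
  rimibet → rimibit   (e→i after a consonant, before a consonant other than r, m, n, p, b, f, v)
So the Fereva cognate is 'rimibit'.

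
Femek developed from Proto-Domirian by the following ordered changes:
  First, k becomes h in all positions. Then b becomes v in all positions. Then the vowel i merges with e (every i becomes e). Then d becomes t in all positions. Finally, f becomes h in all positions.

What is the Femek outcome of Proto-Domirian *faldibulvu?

Femek: *faldibulvu
  faldibulvu (rule 1 does not apply)
  faldibulvu → faldivulvu   [unconditioned shift]
  faldivulvu → faldevulvu   [vowel merger]
  faldevulvu → faltevulvu   [unconditioned shift]
  faltevulvu → haltevulvu   [unconditioned shift]
  giving Femek haltevulvu.

haltevulvu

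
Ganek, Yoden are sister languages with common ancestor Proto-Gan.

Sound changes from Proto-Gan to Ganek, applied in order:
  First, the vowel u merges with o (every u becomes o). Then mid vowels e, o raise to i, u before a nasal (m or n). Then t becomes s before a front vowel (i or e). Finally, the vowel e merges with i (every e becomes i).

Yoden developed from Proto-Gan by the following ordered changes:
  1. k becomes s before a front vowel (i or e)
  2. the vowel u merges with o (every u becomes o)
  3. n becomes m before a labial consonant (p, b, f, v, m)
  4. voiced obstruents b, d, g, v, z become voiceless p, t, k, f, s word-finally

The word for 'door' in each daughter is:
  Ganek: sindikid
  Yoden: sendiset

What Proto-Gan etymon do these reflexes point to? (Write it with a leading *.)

Position 7: Ganek has i, Yoden has e. Yoden preserves e here (none of its changes turn any other segment into e), so the proto-segment is *e.
Position 6: Ganek has k, Yoden has s. Ganek preserves k here (none of its changes turn any other segment into k), so the proto-segment is *k.
Position 2: Ganek has i, Yoden has e. Yoden preserves e here (none of its changes turn any other segment into e), so the proto-segment is *e.
This points to *sendiked. Verify forward in each daughter:
Ganek: start from *sendiked.
  rule 1: no change — sendiked
  rule 2 (pre-nasal raising): sendiked → sindiked
  rule 3: no change — sindiked
  rule 4 (vowel merger): sindiked → sindikid
  ⇒ Ganek sindikid
Yoden: start from *sendiked.
  rule 1 (palatalisation): sendiked → sendised
  rule 2: no change — sendised
  rule 3: no change — sendised
  rule 4 (final devoicing): sendised → sendiset
  ⇒ Yoden sendiset
No other proto-form is consistent with every reflex, so the reconstruction is *sendiked.

*sendiked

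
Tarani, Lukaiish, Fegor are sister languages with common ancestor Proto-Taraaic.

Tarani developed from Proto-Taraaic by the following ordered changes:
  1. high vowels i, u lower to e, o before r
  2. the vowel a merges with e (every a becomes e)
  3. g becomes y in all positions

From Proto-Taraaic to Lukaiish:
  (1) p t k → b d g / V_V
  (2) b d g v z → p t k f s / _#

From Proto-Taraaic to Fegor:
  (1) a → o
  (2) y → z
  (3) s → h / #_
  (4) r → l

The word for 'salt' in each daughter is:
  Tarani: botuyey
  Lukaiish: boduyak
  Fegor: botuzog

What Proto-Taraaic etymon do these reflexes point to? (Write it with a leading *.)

Position 3: Tarani has t, Lukaiish has d, Fegor has t. Tarani preserves t here (none of its changes turn any other segment into t), so the proto-segment is *t.
Position 7: Tarani has y, Lukaiish has k, Fegor has g. Fegor preserves g here (none of its changes turn any other segment into g), so the proto-segment is *g.
Position 5: Tarani has y, Lukaiish has y, Fegor has z. Lukaiish preserves y here (none of its changes turn any other segment into y), so the proto-segment is *y.
Continuing position by position gives *botuyag; check it forward:
Tarani: start from *botuyag.
  rule 1: no change — botuyag
  rule 2 (vowel merger): botuyag → botuyeg
  rule 3 (unconditioned shift): botuyeg → botuyey
  ⇒ Tarani botuyey
Lukaiish: start from *botuyag.
  rule 1 (intervocalic voicing): botuyag → boduyag
  rule 2 (final devoicing): boduyag → boduyak
  ⇒ Lukaiish boduyak
Fegor: *botuyag > botuyog > botuzog  (by vowel merger, unconditioned shift)
*botuyag is the unique common source.

*botuyag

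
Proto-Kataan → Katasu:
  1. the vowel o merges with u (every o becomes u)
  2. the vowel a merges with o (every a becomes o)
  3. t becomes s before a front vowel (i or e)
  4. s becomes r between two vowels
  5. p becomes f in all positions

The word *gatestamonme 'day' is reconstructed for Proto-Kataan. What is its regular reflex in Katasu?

gorestomunme

Katasu: *gatestamonme
  gatestamonme → gatestamunme   [vowel merger]
  gatestamunme → gotestomunme   [vowel merger]
  gotestomunme → gosestomunme   [palatalisation]
  gosestomunme → gorestomunme   [rhotacism]
  gorestomunme (rule 5 does not apply)
  giving Katasu gorestomunme.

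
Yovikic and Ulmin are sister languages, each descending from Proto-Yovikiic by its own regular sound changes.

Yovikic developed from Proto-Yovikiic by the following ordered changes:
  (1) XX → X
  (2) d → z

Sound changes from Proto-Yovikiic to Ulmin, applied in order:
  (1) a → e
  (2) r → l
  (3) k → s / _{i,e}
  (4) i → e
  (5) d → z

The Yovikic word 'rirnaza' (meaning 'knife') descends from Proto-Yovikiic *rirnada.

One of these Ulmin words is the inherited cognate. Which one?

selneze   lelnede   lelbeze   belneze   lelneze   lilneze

Ulmin: *rirnada
  rirnada → rirnede   [vowel merger]
  rirnede → lilnede   [unconditioned shift]
  lilnede (rule 3 does not apply)
  lilnede → lelnede   [vowel merger]
  lelnede → lelneze   [unconditioned shift]
  giving Ulmin lelneze.
Only 'lelneze' matches the regular Ulmin development of *rirnada.

lelneze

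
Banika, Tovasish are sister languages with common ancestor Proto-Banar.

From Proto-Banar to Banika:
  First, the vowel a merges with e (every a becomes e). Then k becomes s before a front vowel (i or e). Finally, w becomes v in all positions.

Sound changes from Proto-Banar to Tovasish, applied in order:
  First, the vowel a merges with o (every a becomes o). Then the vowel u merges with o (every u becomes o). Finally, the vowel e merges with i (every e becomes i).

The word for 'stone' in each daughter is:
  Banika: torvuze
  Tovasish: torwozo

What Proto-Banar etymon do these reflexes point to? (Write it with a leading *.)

Position 4: Banika has v, Tovasish has w. Tovasish preserves w here (none of its changes turn any other segment into w), so the proto-segment is *w.
Position 7: Banika has e, Tovasish has o. Taking the neighbouring segments as reconstructed: Banika e could go back to *a or *e; Tovasish o could go back to *a or *o or *u — the one source consistent with every daughter is *a.
Position 5: Banika has u, Tovasish has o. Banika preserves u here (none of its changes turn any other segment into u), so the proto-segment is *u.
This points to *torwuza. Verify forward in each daughter:
Banika: *torwuza > torwuze > torvuze  (by vowel merger, unconditioned shift)
Tovasish: start from *torwuza.
  rule 1 (vowel merger): torwuza → torwuzo
  rule 2 (vowel merger): torwuzo → torwozo
  rule 3: no change — torwozo
  ⇒ Tovasish torwozo
Only *torwuza yields all of Banika torvuze, Tovasish torwozo.

*torwuza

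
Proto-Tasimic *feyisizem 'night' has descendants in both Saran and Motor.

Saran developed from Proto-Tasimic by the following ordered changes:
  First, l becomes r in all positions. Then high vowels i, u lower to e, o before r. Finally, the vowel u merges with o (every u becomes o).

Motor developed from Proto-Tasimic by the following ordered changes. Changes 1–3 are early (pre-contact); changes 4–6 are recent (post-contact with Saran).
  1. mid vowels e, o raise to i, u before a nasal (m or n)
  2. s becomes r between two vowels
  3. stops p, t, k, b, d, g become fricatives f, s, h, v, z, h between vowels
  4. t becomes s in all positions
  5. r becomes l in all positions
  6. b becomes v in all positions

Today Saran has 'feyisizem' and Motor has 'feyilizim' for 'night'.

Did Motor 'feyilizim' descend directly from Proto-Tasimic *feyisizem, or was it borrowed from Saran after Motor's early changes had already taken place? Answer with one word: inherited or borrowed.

inherited

If inherited, *feyisizem would pass through all of Motor's changes:
Motor: *feyisizem
  feyisizem → feyisizim   [pre-nasal raising]
  feyisizim → feyirizim   [rhotacism]
  feyirizim (rule 3 does not apply)
  feyirizim (rule 4 does not apply)
  feyirizim → feyilizim   [unconditioned shift]
  feyilizim (rule 6 does not apply)
  giving Motor feyilizim.
If borrowed from Saran 'feyisizem' after the early changes, it would undergo only the recent ones:
  rule 4 (unconditioned shift): no change (feyisizem)
  rule 5 (unconditioned shift): no change (feyisizem)
  rule 6 (unconditioned shift): no change (feyisizem)
  ⇒ as a loan: feyisizem
Motor 'feyilizim' matches the inherited outcome exactly, so it is an inherited cognate, not a loan.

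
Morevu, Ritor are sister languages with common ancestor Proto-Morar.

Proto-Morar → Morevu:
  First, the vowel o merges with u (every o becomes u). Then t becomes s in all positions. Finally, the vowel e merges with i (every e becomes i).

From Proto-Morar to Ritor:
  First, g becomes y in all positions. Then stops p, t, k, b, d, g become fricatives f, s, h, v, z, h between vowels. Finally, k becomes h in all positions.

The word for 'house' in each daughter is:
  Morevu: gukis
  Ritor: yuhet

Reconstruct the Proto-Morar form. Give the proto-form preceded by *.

Position 5: Morevu has s, Ritor has t. Ritor preserves t here (none of its changes turn any other segment into t), so the proto-segment is *t.
Position 3: Morevu has k, Ritor has h. Morevu preserves k here (none of its changes turn any other segment into k), so the proto-segment is *k.
Position 1: Morevu has g, Ritor has y. Morevu preserves g here (none of its changes turn any other segment into g), so the proto-segment is *g.
This points to *guket. Verify forward in each daughter:
Morevu: *guket > gukes > gukis  (by unconditioned shift, vowel merger)
Ritor: start from *guket.
  rule 1 (unconditioned shift): guket → yuket
  rule 2 (intervocalic lenition): yuket → yuhet
  rule 3: no change — yuhet
  ⇒ Ritor yuhet
Only *guket yields all of Morevu gukis, Ritor yuhet.

*guket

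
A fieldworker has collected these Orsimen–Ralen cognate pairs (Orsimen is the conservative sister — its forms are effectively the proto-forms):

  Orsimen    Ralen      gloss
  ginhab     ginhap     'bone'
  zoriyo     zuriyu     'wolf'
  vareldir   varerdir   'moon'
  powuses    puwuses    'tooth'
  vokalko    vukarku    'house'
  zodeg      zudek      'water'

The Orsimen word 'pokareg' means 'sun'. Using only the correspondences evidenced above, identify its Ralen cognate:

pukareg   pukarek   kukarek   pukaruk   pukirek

powuses ~ puwuses, vokalko ~ vukarku — Orsimen o corresponds to Ralen u after a consonant, before a consonant other than r, m, n, p, b, f, v.
zodeg ~ zudek — Orsimen g corresponds to Ralen k word-finally.
Applying these to Orsimen 'pokareg':
  pokareg → pukareg   (o→u after a consonant, before a consonant other than r, m, n, p, b, f, v)
  pukareg → pukarek   (g→k word-finally)
So the Ralen cognate is 'pukarek'.

pukarek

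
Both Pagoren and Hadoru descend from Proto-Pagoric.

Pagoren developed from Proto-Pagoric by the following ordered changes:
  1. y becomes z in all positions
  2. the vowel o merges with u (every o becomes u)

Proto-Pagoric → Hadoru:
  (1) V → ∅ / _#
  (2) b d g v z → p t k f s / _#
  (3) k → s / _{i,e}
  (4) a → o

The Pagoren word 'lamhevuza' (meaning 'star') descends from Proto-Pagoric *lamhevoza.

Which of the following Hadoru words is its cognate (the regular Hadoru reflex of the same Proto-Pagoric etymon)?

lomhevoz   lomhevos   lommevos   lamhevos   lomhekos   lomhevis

Hadoru: start from *lamhevoza.
  rule 1 (apocope): lamhevoza → lamhevoz
  rule 2 (final devoicing): lamhevoz → lamhevos
  rule 3: no change — lamhevos
  rule 4 (vowel merger): lamhevos → lomhevos
  ⇒ Hadoru lomhevos
The other candidates each miss or misapply at least one Hadoru change.

lomhevos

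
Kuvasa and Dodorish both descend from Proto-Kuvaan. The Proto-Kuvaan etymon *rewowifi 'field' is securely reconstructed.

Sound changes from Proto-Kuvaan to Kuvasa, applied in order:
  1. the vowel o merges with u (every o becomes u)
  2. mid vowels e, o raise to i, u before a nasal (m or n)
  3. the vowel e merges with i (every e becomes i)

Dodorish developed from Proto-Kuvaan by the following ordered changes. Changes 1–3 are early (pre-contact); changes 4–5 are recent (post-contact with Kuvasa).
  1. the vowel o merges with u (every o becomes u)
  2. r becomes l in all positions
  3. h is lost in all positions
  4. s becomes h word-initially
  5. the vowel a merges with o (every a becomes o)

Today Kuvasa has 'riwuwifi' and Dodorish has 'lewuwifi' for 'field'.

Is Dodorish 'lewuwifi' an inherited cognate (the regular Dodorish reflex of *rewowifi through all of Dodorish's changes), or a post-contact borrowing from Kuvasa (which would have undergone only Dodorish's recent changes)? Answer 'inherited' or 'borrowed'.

If inherited, *rewowifi would pass through all of Dodorish's changes:
Dodorish: *rewowifi
  rewowifi → rewuwifi   [vowel merger]
  rewuwifi → lewuwifi   [unconditioned shift]
  lewuwifi (rule 3 does not apply)
  lewuwifi (rule 4 does not apply)
  lewuwifi (rule 5 does not apply)
  giving Dodorish lewuwifi.
If borrowed from Kuvasa 'riwuwifi' after the early changes, it would undergo only the recent ones:
  rule 4 (debuccalisation): no change (riwuwifi)
  rule 5 (vowel merger): no change (riwuwifi)
  ⇒ as a loan: riwuwifi
Dodorish 'lewuwifi' matches the inherited outcome exactly, so it is an inherited cognate, not a loan.

inherited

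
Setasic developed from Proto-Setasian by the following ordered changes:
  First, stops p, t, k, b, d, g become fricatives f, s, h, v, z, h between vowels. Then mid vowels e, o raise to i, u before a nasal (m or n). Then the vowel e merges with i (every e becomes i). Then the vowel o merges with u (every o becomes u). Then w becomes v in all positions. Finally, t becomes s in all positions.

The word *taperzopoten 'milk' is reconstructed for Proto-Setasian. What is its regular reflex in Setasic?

safirzufusin

Setasic: *taperzopoten
  taperzopoten → taferzofosen   [intervocalic lenition]
  taferzofosen → taferzofosin   [pre-nasal raising]
  taferzofosin → tafirzofosin   [vowel merger]
  tafirzofosin → tafirzufusin   [vowel merger]
  tafirzufusin (rule 5 does not apply)
  tafirzufusin → safirzufusin   [unconditioned shift]
  giving Setasic safirzufusin.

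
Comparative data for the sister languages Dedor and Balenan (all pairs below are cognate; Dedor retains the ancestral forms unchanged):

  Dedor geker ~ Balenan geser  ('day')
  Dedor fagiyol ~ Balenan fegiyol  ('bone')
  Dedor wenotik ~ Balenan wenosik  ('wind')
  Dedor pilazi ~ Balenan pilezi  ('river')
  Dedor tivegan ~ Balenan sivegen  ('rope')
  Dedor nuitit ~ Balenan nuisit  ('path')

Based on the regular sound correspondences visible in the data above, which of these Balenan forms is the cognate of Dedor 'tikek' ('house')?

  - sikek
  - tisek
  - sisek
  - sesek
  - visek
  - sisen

sisek

tivegan ~ sivegen — Dedor t corresponds to Balenan s word-initially before a front vowel.
geker ~ geser — Dedor k corresponds to Balenan s between vowels (before a front vowel).
Applying these to Dedor 'tikek':
  tikek → sikek   (t→s word-initially before a front vowel)
  sikek → sisek   (k→s between vowels (before a front vowel))
So the Balenan cognate is 'sisek'.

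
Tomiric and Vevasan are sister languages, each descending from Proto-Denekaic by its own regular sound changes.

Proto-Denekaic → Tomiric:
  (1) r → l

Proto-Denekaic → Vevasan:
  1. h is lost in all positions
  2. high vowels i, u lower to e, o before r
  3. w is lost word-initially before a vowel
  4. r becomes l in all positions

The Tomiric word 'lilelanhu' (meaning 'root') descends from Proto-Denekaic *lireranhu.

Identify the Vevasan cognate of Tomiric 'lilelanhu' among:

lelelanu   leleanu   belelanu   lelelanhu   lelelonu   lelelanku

lelelanu

Vevasan: *lireranhu > lireranu > lereranu > lelelanu  (by h-loss, pre-rhotic lowering, unconditioned shift)
The other candidates each miss or misapply at least one Vevasan change.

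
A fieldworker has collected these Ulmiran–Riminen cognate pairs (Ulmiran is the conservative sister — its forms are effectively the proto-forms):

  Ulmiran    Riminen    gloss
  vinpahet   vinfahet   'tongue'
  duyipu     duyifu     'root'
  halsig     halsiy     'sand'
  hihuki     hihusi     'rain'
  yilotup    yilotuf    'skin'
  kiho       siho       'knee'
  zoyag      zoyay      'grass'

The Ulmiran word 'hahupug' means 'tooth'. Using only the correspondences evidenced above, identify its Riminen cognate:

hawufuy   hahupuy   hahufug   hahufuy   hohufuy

duyipu ~ duyifu — Ulmiran p corresponds to Riminen f between vowels (before a back vowel).
halsig ~ halsiy, zoyag ~ zoyay — Ulmiran g corresponds to Riminen y word-finally.
Applying these to Ulmiran 'hahupug':
  hahupug → hahufug   (p→f between vowels (before a back vowel))
  hahufug → hahufuy   (g→y word-finally)
So the Riminen cognate is 'hahufuy'.

hahufuy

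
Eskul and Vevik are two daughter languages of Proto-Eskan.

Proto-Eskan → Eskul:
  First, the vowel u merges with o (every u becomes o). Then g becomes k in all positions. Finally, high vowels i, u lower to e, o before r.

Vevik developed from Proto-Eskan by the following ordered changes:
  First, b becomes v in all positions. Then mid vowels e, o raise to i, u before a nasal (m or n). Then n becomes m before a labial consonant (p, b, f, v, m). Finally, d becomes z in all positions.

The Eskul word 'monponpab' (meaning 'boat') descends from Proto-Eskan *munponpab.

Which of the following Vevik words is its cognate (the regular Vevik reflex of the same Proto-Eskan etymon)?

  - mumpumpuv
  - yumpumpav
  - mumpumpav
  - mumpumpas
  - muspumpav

Vevik: start from *munponpab.
  rule 1 (unconditioned shift): munponpab → munponpav
  rule 2 (pre-nasal raising): munponpav → munpunpav
  rule 3 (nasal place assimilation): munpunpav → mumpumpav
  rule 4: no change — mumpumpav
  ⇒ Vevik mumpumpav
The other candidates each miss or misapply at least one Vevik change.

mumpumpav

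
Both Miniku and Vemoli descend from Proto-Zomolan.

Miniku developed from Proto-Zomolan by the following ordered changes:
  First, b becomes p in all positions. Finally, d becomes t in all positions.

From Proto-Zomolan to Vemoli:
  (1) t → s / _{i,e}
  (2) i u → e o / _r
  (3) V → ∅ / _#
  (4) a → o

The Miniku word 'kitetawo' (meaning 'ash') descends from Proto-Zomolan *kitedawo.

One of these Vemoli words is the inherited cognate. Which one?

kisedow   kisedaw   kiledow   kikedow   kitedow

Vemoli: *kitedawo
  kitedawo → kisedawo   [palatalisation]
  kisedawo (rule 2 does not apply)
  kisedawo → kisedaw   [apocope]
  kisedaw → kisedow   [vowel merger]
  giving Vemoli kisedow.
The other candidates each miss or misapply at least one Vemoli change.

kisedow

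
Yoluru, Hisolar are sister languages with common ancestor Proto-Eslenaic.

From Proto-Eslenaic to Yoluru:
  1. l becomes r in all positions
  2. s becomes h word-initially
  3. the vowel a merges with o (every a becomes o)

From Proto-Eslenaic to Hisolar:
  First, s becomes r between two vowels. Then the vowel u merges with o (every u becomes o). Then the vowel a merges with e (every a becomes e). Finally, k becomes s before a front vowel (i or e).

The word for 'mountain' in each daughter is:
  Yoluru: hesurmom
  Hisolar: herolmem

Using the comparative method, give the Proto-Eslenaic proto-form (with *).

*hesulmam

Position 4: Yoluru has u, Hisolar has o. Yoluru preserves u here (none of its changes turn any other segment into u), so the proto-segment is *u.
Position 5: Yoluru has r, Hisolar has l. Hisolar preserves l here (none of its changes turn any other segment into l), so the proto-segment is *l.
Position 3: Yoluru has s, Hisolar has r. Yoluru preserves s here (none of its changes turn any other segment into s), so the proto-segment is *s.
Verify the candidate proto-form against each daughter:
Yoluru: start from *hesulmam.
  rule 1 (unconditioned shift): hesulmam → hesurmam
  rule 2: no change — hesurmam
  rule 3 (vowel merger): hesurmam → hesurmom
  ⇒ Yoluru hesurmom
Hisolar: start from *hesulmam.
  rule 1 (rhotacism): hesulmam → herulmam
  rule 2 (vowel merger): herulmam → herolmam
  rule 3 (vowel merger): herolmam → herolmem
  rule 4: no change — herolmem
  ⇒ Hisolar herolmem
*hesulmam is the unique common source.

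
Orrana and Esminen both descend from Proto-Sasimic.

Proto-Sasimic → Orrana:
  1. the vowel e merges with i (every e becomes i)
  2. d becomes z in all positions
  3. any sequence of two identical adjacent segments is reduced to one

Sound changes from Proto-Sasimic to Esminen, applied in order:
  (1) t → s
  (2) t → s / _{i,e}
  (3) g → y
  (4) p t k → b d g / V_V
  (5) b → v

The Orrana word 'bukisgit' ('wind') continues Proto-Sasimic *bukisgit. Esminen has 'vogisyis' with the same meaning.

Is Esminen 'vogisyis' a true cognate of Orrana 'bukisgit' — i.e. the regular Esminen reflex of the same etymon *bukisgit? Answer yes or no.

Derive the expected Esminen reflex of *bukisgit:
Esminen: *bukisgit > bukisgis > bukisyis > bugisyis > vugisyis  (by unconditioned shift, unconditioned shift, intervocalic voicing, unconditioned shift)
The regular Esminen reflex would be 'vugisyis', but the attested form is 'vogisyis'. The correspondence is irregular, so they are not cognates (the Esminen form has a different source).

no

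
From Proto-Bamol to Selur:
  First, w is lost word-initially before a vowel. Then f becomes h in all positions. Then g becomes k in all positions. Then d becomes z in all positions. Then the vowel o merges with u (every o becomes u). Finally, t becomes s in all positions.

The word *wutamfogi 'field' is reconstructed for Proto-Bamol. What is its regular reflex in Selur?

usamhuki

Selur: *wutamfogi
  wutamfogi → utamfogi   [glide loss]
  utamfogi → utamhogi   [unconditioned shift]
  utamhogi → utamhoki   [unconditioned shift]
  utamhoki (rule 4 does not apply)
  utamhoki → utamhuki   [vowel merger]
  utamhuki → usamhuki   [unconditioned shift]
  giving Selur usamhuki.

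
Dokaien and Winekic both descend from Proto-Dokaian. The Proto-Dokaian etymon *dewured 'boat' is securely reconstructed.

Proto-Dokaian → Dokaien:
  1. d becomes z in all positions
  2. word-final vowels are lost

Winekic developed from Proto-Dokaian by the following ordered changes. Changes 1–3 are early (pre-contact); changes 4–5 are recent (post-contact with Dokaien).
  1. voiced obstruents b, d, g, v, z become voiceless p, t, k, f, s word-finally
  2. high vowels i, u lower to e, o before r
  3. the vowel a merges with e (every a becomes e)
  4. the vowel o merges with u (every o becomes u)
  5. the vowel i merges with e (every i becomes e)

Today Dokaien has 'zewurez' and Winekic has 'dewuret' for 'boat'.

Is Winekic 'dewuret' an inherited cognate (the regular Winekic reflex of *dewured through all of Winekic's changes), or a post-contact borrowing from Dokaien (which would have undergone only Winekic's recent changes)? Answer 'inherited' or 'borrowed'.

inherited

If inherited, *dewured would pass through all of Winekic's changes:
Winekic: *dewured
  dewured → dewuret   [final devoicing]
  dewuret → deworet   [pre-rhotic lowering]
  deworet (rule 3 does not apply)
  deworet → dewuret   [vowel merger]
  dewuret (rule 5 does not apply)
  giving Winekic dewuret.
If borrowed from Dokaien 'zewurez' after the early changes, it would undergo only the recent ones:
  rule 4 (vowel merger): no change (zewurez)
  rule 5 (vowel merger): no change (zewurez)
  ⇒ as a loan: zewurez
Winekic 'dewuret' matches the inherited outcome exactly, so it is an inherited cognate, not a loan.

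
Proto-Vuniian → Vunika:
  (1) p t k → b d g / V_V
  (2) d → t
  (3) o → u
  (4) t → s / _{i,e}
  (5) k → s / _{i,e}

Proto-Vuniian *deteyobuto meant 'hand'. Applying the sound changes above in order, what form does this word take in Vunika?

Vunika: *deteyobuto > dedeyobudo > teteyobuto > teteyubutu > seseyubutu  (by intervocalic voicing, unconditioned shift, vowel merger, palatalisation)

seseyubutu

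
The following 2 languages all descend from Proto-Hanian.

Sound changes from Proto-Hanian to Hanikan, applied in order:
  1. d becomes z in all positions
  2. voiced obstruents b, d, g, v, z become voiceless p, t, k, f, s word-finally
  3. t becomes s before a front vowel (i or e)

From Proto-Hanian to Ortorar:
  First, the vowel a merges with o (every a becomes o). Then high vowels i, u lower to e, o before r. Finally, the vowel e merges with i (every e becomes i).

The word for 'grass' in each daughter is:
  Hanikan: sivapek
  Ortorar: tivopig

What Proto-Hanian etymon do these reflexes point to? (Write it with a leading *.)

Position 6: Hanikan has e, Ortorar has i. Hanikan preserves e here (none of its changes turn any other segment into e), so the proto-segment is *e.
Position 1: Hanikan has s, Ortorar has t. Ortorar preserves t here (none of its changes turn any other segment into t), so the proto-segment is *t.
Position 4: Hanikan has a, Ortorar has o. Hanikan preserves a here (none of its changes turn any other segment into a), so the proto-segment is *a.
This points to *tivapeg. Verify forward in each daughter:
Hanikan: start from *tivapeg.
  rule 1: no change — tivapeg
  rule 2 (final devoicing): tivapeg → tivapek
  rule 3 (palatalisation): tivapek → sivapek
  ⇒ Hanikan sivapek
Ortorar: start from *tivapeg.
  rule 1 (vowel merger): tivapeg → tivopeg
  rule 2: no change — tivopeg
  rule 3 (vowel merger): tivopeg → tivopig
  ⇒ Ortorar tivopig
*tivapeg is the unique common source.

*tivapeg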